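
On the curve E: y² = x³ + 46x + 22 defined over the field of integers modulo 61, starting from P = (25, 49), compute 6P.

Repeated addition: build up to 6P.
2P: tangent at (25, 49): λ = (3·25² + 46)/(2·49) ≡ 30/37. 37⁻¹ ≡ 33 (mod 61), so λ ≡ 30·33 ≡ 14.
  x = λ² - 25 - 25 = 196 - 50 ≡ 24; y = λ·(25 - 24) - 49 ≡ 26. → (24, 26)
3P: (24, 26) + (25, 49). λ = (49 - 26)/(25 - 24) ≡ 23/1 mod 61. 1⁻¹ ≡ 1 (mod 61) since 1·1 = 1 ≡ 1, so λ ≡ 23.
  x = λ² - 24 - 25 = 529 - 49 ≡ 53; y = λ·(24 - 53) - 26 ≡ 39. → (53, 39)
4P: (53, 39) + (25, 49). λ = (49 - 39)/(25 - 53) ≡ 10/33 mod 61. 33⁻¹ ≡ 37 (mod 61), so λ ≡ 4.
  x = λ² - 53 - 25 = 16 - 78 ≡ 60; y = λ·(53 - 60) - 39 ≡ 55. → (60, 55)
5P: (60, 55) + (25, 49). λ = (49 - 55)/(25 - 60) ≡ 55/26 mod 61. 26⁻¹ ≡ 54 (mod 61), so λ ≡ 42.
  x = λ² - 60 - 25 = 1764 - 85 ≡ 32; y = λ·(60 - 32) - 55 ≡ 23. → (32, 23)
6P: (32, 23) + (25, 49). λ = (49 - 23)/(25 - 32) ≡ 26/54 mod 61. 54⁻¹ ≡ 26 (mod 61), so λ ≡ 5.
  x = λ² - 32 - 25 = 25 - 57 ≡ 29; y = λ·(32 - 29) - 23 ≡ 53. → (29, 53)

(29, 53)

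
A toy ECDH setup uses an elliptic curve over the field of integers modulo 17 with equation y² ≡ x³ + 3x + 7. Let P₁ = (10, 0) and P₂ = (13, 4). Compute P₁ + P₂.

(9, 7)

(10, 0) + (13, 4). λ = (4 - 0)/(13 - 10) ≡ 4/3 mod 17. 3⁻¹ ≡ 6 (mod 17), so λ ≡ 7.
  x = λ² - 10 - 13 = 49 - 23 ≡ 9; y = λ·(10 - 9) - 0 ≡ 7. → (9, 7)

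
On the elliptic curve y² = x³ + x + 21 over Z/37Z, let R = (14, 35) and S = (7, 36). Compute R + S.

(13, 23)

(14, 35) + (7, 36). λ = (36 - 35)/(7 - 14) ≡ 1/30 mod 37. 30⁻¹ ≡ 21 (mod 37) since 30·21 = 630 ≡ 1, so λ ≡ 21.
  x = λ² - 14 - 7 = 441 - 21 ≡ 13; y = λ·(14 - 13) - 35 ≡ 23. → (13, 23)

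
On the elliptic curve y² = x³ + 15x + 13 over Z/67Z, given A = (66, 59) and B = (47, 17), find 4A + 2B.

(35, 59)

First 4A:
Double-and-add on 4 = (100)₂. Start with A = (66, 59) for the leading 1-bit.
double: tangent at (66, 59): λ = (3·66² + 15)/(2·59) ≡ 18/51. 51⁻¹ ≡ 46 (mod 67) since 51·46 = 2346 ≡ 1, so λ ≡ 18·46 ≡ 24.
  x = λ² - 66 - 66 = 576 - 132 ≡ 42; y = λ·(66 - 42) - 59 ≡ 48. → (42, 48)
double: tangent at (42, 48): λ = (3·42² + 15)/(2·48) ≡ 14/29. 29⁻¹ ≡ 37 (mod 67), so λ ≡ 14·37 ≡ 49.
  x = λ² - 42 - 42 = 2401 - 84 ≡ 39; y = λ·(42 - 39) - 48 ≡ 32. → (39, 32)
4A = (39, 32).
Next 2B:
Repeated addition: build up to 2B.
2B: tangent at (47, 17): λ = (3·47² + 15)/(2·17) ≡ 9/34. 34⁻¹ ≡ 2 (mod 67) since 34·2 = 68 ≡ 1, so λ ≡ 9·2 ≡ 18.
  x = λ² - 47 - 47 = 324 - 94 ≡ 29; y = λ·(47 - 29) - 17 ≡ 39. → (29, 39)
2B = (29, 39).
Finally 4A + 2B:
(39, 32) + (29, 39). λ = (39 - 32)/(29 - 39) ≡ 7/57 mod 67. 57⁻¹ ≡ 20 (mod 67), so λ ≡ 6.
  x = λ² - 39 - 29 = 36 - 68 ≡ 35; y = λ·(39 - 35) - 32 ≡ 59. → (35, 59)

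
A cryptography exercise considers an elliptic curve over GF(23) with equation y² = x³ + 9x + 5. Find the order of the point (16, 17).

2P: tangent at (16, 17): λ = (3·16² + 9)/(2·17) ≡ 18/11. 11⁻¹ ≡ 21 (mod 23), so λ ≡ 18·21 ≡ 10.
  x = λ² - 16 - 16 = 100 - 32 ≡ 22; y = λ·(16 - 22) - 17 ≡ 15. → (22, 15)
3P: (22, 15) + (16, 17). λ = (17 - 15)/(16 - 22) ≡ 2/17 mod 23. 17⁻¹ ≡ 19 (mod 23) since 17·19 = 323 ≡ 1, so λ ≡ 15.
  x = λ² - 22 - 16 = 225 - 38 ≡ 3; y = λ·(22 - 3) - 15 ≡ 17. → (3, 17)
4P: (3, 17) + (16, 17). λ = (17 - 17)/(16 - 3) ≡ 0/13 mod 23. 13⁻¹ ≡ 16 (mod 23), so λ ≡ 0.
  x = λ² - 3 - 16 = 0 - 19 ≡ 4; y = λ·(3 - 4) - 17 ≡ 6. → (4, 6)
5P: (4, 6) + (16, 17). λ = (17 - 6)/(16 - 4) ≡ 11/12 mod 23. 12⁻¹ ≡ 2 (mod 23) since 12·2 = 24 ≡ 1, so λ ≡ 22.
  x = λ² - 4 - 16 = 484 - 20 ≡ 4; y = λ·(4 - 4) - 6 ≡ 17. → (4, 17)
6P: (4, 17) + (16, 17). λ = (17 - 17)/(16 - 4) ≡ 0/12 mod 23. 12⁻¹ ≡ 2 (mod 23), so λ ≡ 0.
  x = λ² - 4 - 16 = 0 - 20 ≡ 3; y = λ·(4 - 3) - 17 ≡ 6. → (3, 6)
7P: (3, 6) + (16, 17). λ = (17 - 6)/(16 - 3) ≡ 11/13 mod 23. 13⁻¹ ≡ 16 (mod 23), so λ ≡ 15.
  x = λ² - 3 - 16 = 225 - 19 ≡ 22; y = λ·(3 - 22) - 6 ≡ 8. → (22, 8)
8P: (22, 8) + (16, 17). λ = (17 - 8)/(16 - 22) ≡ 9/17 mod 23. 17⁻¹ ≡ 19 (mod 23), so λ ≡ 10.
  x = λ² - 22 - 16 = 100 - 38 ≡ 16; y = λ·(22 - 16) - 8 ≡ 6. → (16, 6)
9P: (16, 6) + (16, 17): same x and y₁ ≡ -y₂, so the sum is O.
9P = O, so the order is 9.

9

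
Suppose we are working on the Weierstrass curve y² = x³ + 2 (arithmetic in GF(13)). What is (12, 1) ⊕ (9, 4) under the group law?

(6, 6)

(12, 1) + (9, 4). λ = (4 - 1)/(9 - 12) ≡ 3/10 mod 13. 10⁻¹ ≡ 4 (mod 13), so λ ≡ 12.
  x = λ² - 12 - 9 = 144 - 21 ≡ 6; y = λ·(12 - 6) - 1 ≡ 6. → (6, 6)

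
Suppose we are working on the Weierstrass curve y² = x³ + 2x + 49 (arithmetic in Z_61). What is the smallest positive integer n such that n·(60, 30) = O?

9

2P: tangent at (60, 30): λ = (3·60² + 2)/(2·30) ≡ 5/60. 60⁻¹ ≡ 60 (mod 61), so λ ≡ 5·60 ≡ 56.
  x = λ² - 60 - 60 = 3136 - 120 ≡ 27; y = λ·(60 - 27) - 30 ≡ 49. → (27, 49)
3P: (27, 49) + (60, 30). λ = (30 - 49)/(60 - 27) ≡ 42/33 mod 61. 33⁻¹ ≡ 37 (mod 61) since 33·37 = 1221 ≡ 1, so λ ≡ 29.
  x = λ² - 27 - 60 = 841 - 87 ≡ 22; y = λ·(27 - 22) - 49 ≡ 35. → (22, 35)
4P: (22, 35) + (60, 30). λ = (30 - 35)/(60 - 22) ≡ 56/38 mod 61. 38⁻¹ ≡ 53 (mod 61) since 38·53 = 2014 ≡ 1, so λ ≡ 40.
  x = λ² - 22 - 60 = 1600 - 82 ≡ 54; y = λ·(22 - 54) - 35 ≡ 27. → (54, 27)
5P: (54, 27) + (60, 30). λ = (30 - 27)/(60 - 54) ≡ 3/6 mod 61. 6⁻¹ ≡ 51 (mod 61) since 6·51 = 306 ≡ 1, so λ ≡ 31.
  x = λ² - 54 - 60 = 961 - 114 ≡ 54; y = λ·(54 - 54) - 27 ≡ 34. → (54, 34)
6P: (54, 34) + (60, 30). λ = (30 - 34)/(60 - 54) ≡ 57/6 mod 61. 6⁻¹ ≡ 51 (mod 61), so λ ≡ 40.
  x = λ² - 54 - 60 = 1600 - 114 ≡ 22; y = λ·(54 - 22) - 34 ≡ 26. → (22, 26)
7P: (22, 26) + (60, 30). λ = (30 - 26)/(60 - 22) ≡ 4/38 mod 61. 38⁻¹ ≡ 53 (mod 61), so λ ≡ 29.
  x = λ² - 22 - 60 = 841 - 82 ≡ 27; y = λ·(22 - 27) - 26 ≡ 12. → (27, 12)
8P: (27, 12) + (60, 30). λ = (30 - 12)/(60 - 27) ≡ 18/33 mod 61. 33⁻¹ ≡ 37 (mod 61), so λ ≡ 56.
  x = λ² - 27 - 60 = 3136 - 87 ≡ 60; y = λ·(27 - 60) - 12 ≡ 31. → (60, 31)
9P: (60, 31) + (60, 30): same x and y₁ ≡ -y₂, so the sum is O.
9P = O, so the order is 9.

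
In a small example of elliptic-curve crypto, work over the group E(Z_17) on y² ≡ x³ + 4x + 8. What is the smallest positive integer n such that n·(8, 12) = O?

6

2P: tangent at (8, 12): λ = (3·8² + 4)/(2·12) ≡ 9/7. 7⁻¹ ≡ 5 (mod 17) since 7·5 = 35 ≡ 1, so λ ≡ 9·5 ≡ 11.
  x = λ² - 8 - 8 = 121 - 16 ≡ 3; y = λ·(8 - 3) - 12 ≡ 9. → (3, 9)
3P: (3, 9) + (8, 12). λ = (12 - 9)/(8 - 3) ≡ 3/5 mod 17. 5⁻¹ ≡ 7 (mod 17) since 5·7 = 35 ≡ 1, so λ ≡ 4.
  x = λ² - 3 - 8 = 16 - 11 ≡ 5; y = λ·(3 - 5) - 9 ≡ 0. → (5, 0)
4P: (5, 0) + (8, 12). λ = (12 - 0)/(8 - 5) ≡ 12/3 mod 17. 3⁻¹ ≡ 6 (mod 17) since 3·6 = 18 ≡ 1, so λ ≡ 4.
  x = λ² - 5 - 8 = 16 - 13 ≡ 3; y = λ·(5 - 3) - 0 ≡ 8. → (3, 8)
5P: (3, 8) + (8, 12). λ = (12 - 8)/(8 - 3) ≡ 4/5 mod 17. 5⁻¹ ≡ 7 (mod 17), so λ ≡ 11.
  x = λ² - 3 - 8 = 121 - 11 ≡ 8; y = λ·(3 - 8) - 8 ≡ 5. → (8, 5)
6P: (8, 5) + (8, 12): same x and y₁ ≡ -y₂, so the sum is O.
6P = O, so the order is 6.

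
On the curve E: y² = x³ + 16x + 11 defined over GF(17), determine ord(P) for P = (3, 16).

2P: tangent at (3, 16): λ = (3·3² + 16)/(2·16) ≡ 9/15. 15⁻¹ ≡ 8 (mod 17), so λ ≡ 9·8 ≡ 4.
  x = λ² - 3 - 3 = 16 - 6 ≡ 10; y = λ·(3 - 10) - 16 ≡ 7. → (10, 7)
3P: (10, 7) + (3, 16). λ = (16 - 7)/(3 - 10) ≡ 9/10 mod 17. 10⁻¹ ≡ 12 (mod 17) since 10·12 = 120 ≡ 1, so λ ≡ 6.
  x = λ² - 10 - 3 = 36 - 13 ≡ 6; y = λ·(10 - 6) - 7 ≡ 0. → (6, 0)
4P: (6, 0) + (3, 16). λ = (16 - 0)/(3 - 6) ≡ 16/14 mod 17. 14⁻¹ ≡ 11 (mod 17), so λ ≡ 6.
  x = λ² - 6 - 3 = 36 - 9 ≡ 10; y = λ·(6 - 10) - 0 ≡ 10. → (10, 10)
5P: (10, 10) + (3, 16). λ = (16 - 10)/(3 - 10) ≡ 6/10 mod 17. 10⁻¹ ≡ 12 (mod 17) since 10·12 = 120 ≡ 1, so λ ≡ 4.
  x = λ² - 10 - 3 = 16 - 13 ≡ 3; y = λ·(10 - 3) - 10 ≡ 1. → (3, 1)
6P: (3, 1) + (3, 16): same x and y₁ ≡ -y₂, so the sum is ∞.
6P = ∞, so the order is 6.

6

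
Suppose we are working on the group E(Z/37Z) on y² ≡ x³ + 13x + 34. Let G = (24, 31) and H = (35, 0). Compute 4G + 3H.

First 4G:
Double-and-add on 4 = (100)₂. Start with G = (24, 31) for the leading 1-bit.
double: tangent at (24, 31): λ = (3·24² + 13)/(2·31) ≡ 2/25. 25⁻¹ ≡ 3 (mod 37) since 25·3 = 75 ≡ 1, so λ ≡ 2·3 ≡ 6.
  x = λ² - 24 - 24 = 36 - 48 ≡ 25; y = λ·(24 - 25) - 31 ≡ 0. → (25, 0)
double: (25, 0) + (25, 0): same x and y₁ ≡ -y₂, so the sum is the point at infinity.
4G = the point at infinity.
Next 3H:
Repeated addition: build up to 3H.
2H: (35, 0) + (35, 0): same x and y₁ ≡ -y₂, so the sum is the point at infinity.
3H: the point at infinity + (35, 0) = (35, 0) (identity).
3H = (35, 0).
Finally 4G + 3H:
the point at infinity + (35, 0) = (35, 0) (identity).

(35, 0)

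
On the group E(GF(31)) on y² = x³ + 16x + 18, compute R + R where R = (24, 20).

tangent at (24, 20): λ = (3·24² + 16)/(2·20) ≡ 8/9. 9⁻¹ ≡ 7 (mod 31), so λ ≡ 8·7 ≡ 25.
  x = λ² - 24 - 24 = 625 - 48 ≡ 19; y = λ·(24 - 19) - 20 ≡ 12. → (19, 12)

(19, 12)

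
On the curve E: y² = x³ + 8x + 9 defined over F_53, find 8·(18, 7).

Write P = (18, 7).
Double-and-add on 8 = (1000)₂. Start with P = (18, 7) for the leading 1-bit.
double: tangent at (18, 7): λ = (3·18² + 8)/(2·7) ≡ 26/14. 14⁻¹ ≡ 19 (mod 53), so λ ≡ 26·19 ≡ 17.
  x = λ² - 18 - 18 = 289 - 36 ≡ 41; y = λ·(18 - 41) - 7 ≡ 26. → (41, 26)
double: tangent at (41, 26): λ = (3·41² + 8)/(2·26) ≡ 16/52. 52⁻¹ ≡ 52 (mod 53) since 52·52 = 2704 ≡ 1, so λ ≡ 16·52 ≡ 37.
  x = λ² - 41 - 41 = 1369 - 82 ≡ 15; y = λ·(41 - 15) - 26 ≡ 35. → (15, 35)
double: tangent at (15, 35): λ = (3·15² + 8)/(2·35) ≡ 47/17. 17⁻¹ ≡ 25 (mod 53), so λ ≡ 47·25 ≡ 9.
  x = λ² - 15 - 15 = 81 - 30 ≡ 51; y = λ·(15 - 51) - 35 ≡ 12. → (51, 12)

(51, 12)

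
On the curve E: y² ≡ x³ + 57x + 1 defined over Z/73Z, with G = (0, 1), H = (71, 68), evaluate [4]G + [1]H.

First 4G:
Double-and-add on 4 = (100)₂. Start with G = (0, 1) for the leading 1-bit.
double: tangent at (0, 1): λ = (3·0² + 57)/(2·1) ≡ 57/2. 2⁻¹ ≡ 37 (mod 73), so λ ≡ 57·37 ≡ 65.
  x = λ² - 0 - 0 = 4225 - 0 ≡ 64; y = λ·(0 - 64) - 1 ≡ 0. → (64, 0)
double: (64, 0) + (64, 0): same x and y₁ ≡ -y₂, so the sum is ∞.
4G = ∞.
Finally 4G + H:
∞ + (71, 68) = (71, 68) (identity).

(71, 68)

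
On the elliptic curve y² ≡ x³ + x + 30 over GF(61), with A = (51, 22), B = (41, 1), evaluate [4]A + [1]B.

(29, 32)

First 4A:
Repeated addition: build up to 4A.
2A: tangent at (51, 22): λ = (3·51² + 1)/(2·22) ≡ 57/44. 44⁻¹ ≡ 43 (mod 61) since 44·43 = 1892 ≡ 1, so λ ≡ 57·43 ≡ 11.
  x = λ² - 51 - 51 = 121 - 102 ≡ 19; y = λ·(51 - 19) - 22 ≡ 25. → (19, 25)
3A: (19, 25) + (51, 22). λ = (22 - 25)/(51 - 19) ≡ 58/32 mod 61. 32⁻¹ ≡ 21 (mod 61), so λ ≡ 59.
  x = λ² - 19 - 51 = 3481 - 70 ≡ 56; y = λ·(19 - 56) - 25 ≡ 49. → (56, 49)
4A: (56, 49) + (51, 22). λ = (22 - 49)/(51 - 56) ≡ 34/56 mod 61. 56⁻¹ ≡ 12 (mod 61), so λ ≡ 42.
  x = λ² - 56 - 51 = 1764 - 107 ≡ 10; y = λ·(56 - 10) - 49 ≡ 53. → (10, 53)
4A = (10, 53).
Finally 4A + B:
(10, 53) + (41, 1). λ = (1 - 53)/(41 - 10) ≡ 9/31 mod 61. 31⁻¹ ≡ 2 (mod 61), so λ ≡ 18.
  x = λ² - 10 - 41 = 324 - 51 ≡ 29; y = λ·(10 - 29) - 53 ≡ 32. → (29, 32)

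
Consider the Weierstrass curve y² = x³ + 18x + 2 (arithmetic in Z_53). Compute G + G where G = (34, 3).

tangent at (34, 3): λ = (3·34² + 18)/(2·3) ≡ 41/6. 6⁻¹ ≡ 9 (mod 53), so λ ≡ 41·9 ≡ 51.
  x = λ² - 34 - 34 = 2601 - 68 ≡ 42; y = λ·(34 - 42) - 3 ≡ 13. → (42, 13)

(42, 13)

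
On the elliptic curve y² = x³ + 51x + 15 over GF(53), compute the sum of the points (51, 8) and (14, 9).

(35, 46)

(51, 8) + (14, 9). λ = (9 - 8)/(14 - 51) ≡ 1/16 mod 53. 16⁻¹ ≡ 10 (mod 53), so λ ≡ 10.
  x = λ² - 51 - 14 = 100 - 65 ≡ 35; y = λ·(51 - 35) - 8 ≡ 46. → (35, 46)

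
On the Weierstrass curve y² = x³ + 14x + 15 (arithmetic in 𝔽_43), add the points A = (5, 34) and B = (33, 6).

(6, 10)

(5, 34) + (33, 6). λ = (6 - 34)/(33 - 5) ≡ 15/28 mod 43. 28⁻¹ ≡ 20 (mod 43), so λ ≡ 42.
  x = λ² - 5 - 33 = 1764 - 38 ≡ 6; y = λ·(5 - 6) - 34 ≡ 10. → (6, 10)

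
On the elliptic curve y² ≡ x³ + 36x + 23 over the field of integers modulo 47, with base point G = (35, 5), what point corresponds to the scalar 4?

(45, 32)

Double-and-add on 4 = (100)₂. Start with G = (35, 5) for the leading 1-bit.
double: tangent at (35, 5): λ = (3·35² + 36)/(2·5) ≡ 45/10. 10⁻¹ ≡ 33 (mod 47) since 10·33 = 330 ≡ 1, so λ ≡ 45·33 ≡ 28.
  x = λ² - 35 - 35 = 784 - 70 ≡ 9; y = λ·(35 - 9) - 5 ≡ 18. → (9, 18)
double: tangent at (9, 18): λ = (3·9² + 36)/(2·18) ≡ 44/36. 36⁻¹ ≡ 17 (mod 47) since 36·17 = 612 ≡ 1, so λ ≡ 44·17 ≡ 43.
  x = λ² - 9 - 9 = 1849 - 18 ≡ 45; y = λ·(9 - 45) - 18 ≡ 32. → (45, 32)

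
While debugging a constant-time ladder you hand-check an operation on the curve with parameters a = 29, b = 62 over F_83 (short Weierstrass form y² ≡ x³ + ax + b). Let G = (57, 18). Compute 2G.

(73, 73)

tangent at (57, 18): λ = (3·57² + 29)/(2·18) ≡ 65/36. 36⁻¹ ≡ 30 (mod 83) since 36·30 = 1080 ≡ 1, so λ ≡ 65·30 ≡ 41.
  x = λ² - 57 - 57 = 1681 - 114 ≡ 73; y = λ·(57 - 73) - 18 ≡ 73. → (73, 73)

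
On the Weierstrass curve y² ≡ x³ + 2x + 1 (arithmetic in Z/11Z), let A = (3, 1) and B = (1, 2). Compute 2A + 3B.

(1, 9)

First 2A:
Repeated addition: build up to 2A.
2A: tangent at (3, 1): λ = (3·3² + 2)/(2·1) ≡ 7/2. 2⁻¹ ≡ 6 (mod 11), so λ ≡ 7·6 ≡ 9.
  x = λ² - 3 - 3 = 81 - 6 ≡ 9; y = λ·(3 - 9) - 1 ≡ 0. → (9, 0)
2A = (9, 0).
Next 3B:
Repeated addition: build up to 3B.
2B: tangent at (1, 2): λ = (3·1² + 2)/(2·2) ≡ 5/4. 4⁻¹ ≡ 3 (mod 11) since 4·3 = 12 ≡ 1, so λ ≡ 5·3 ≡ 4.
  x = λ² - 1 - 1 = 16 - 2 ≡ 3; y = λ·(1 - 3) - 2 ≡ 1. → (3, 1)
3B: (3, 1) + (1, 2). λ = (2 - 1)/(1 - 3) ≡ 1/9 mod 11. 9⁻¹ ≡ 5 (mod 11) since 9·5 = 45 ≡ 1, so λ ≡ 5.
  x = λ² - 3 - 1 = 25 - 4 ≡ 10; y = λ·(3 - 10) - 1 ≡ 8. → (10, 8)
3B = (10, 8).
Finally 2A + 3B:
(9, 0) + (10, 8). λ = (8 - 0)/(10 - 9) ≡ 8/1 mod 11. 1⁻¹ ≡ 1 (mod 11), so λ ≡ 8.
  x = λ² - 9 - 10 = 64 - 19 ≡ 1; y = λ·(9 - 1) - 0 ≡ 9. → (1, 9)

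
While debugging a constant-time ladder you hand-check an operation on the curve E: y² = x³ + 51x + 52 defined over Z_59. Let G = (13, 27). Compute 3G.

(49, 28)

Repeated addition: build up to 3G.
2G: tangent at (13, 27): λ = (3·13² + 51)/(2·27) ≡ 27/54. 54⁻¹ ≡ 47 (mod 59) since 54·47 = 2538 ≡ 1, so λ ≡ 27·47 ≡ 30.
  x = λ² - 13 - 13 = 900 - 26 ≡ 48; y = λ·(13 - 48) - 27 ≡ 44. → (48, 44)
3G: (48, 44) + (13, 27). λ = (27 - 44)/(13 - 48) ≡ 42/24 mod 59. 24⁻¹ ≡ 32 (mod 59), so λ ≡ 46.
  x = λ² - 48 - 13 = 2116 - 61 ≡ 49; y = λ·(48 - 49) - 44 ≡ 28. → (49, 28)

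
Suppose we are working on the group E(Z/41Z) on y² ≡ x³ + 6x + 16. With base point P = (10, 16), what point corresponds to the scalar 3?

Repeated addition: build up to 3P.
2P: tangent at (10, 16): λ = (3·10² + 6)/(2·16) ≡ 19/32. 32⁻¹ ≡ 9 (mod 41) since 32·9 = 288 ≡ 1, so λ ≡ 19·9 ≡ 7.
  x = λ² - 10 - 10 = 49 - 20 ≡ 29; y = λ·(10 - 29) - 16 ≡ 15. → (29, 15)
3P: (29, 15) + (10, 16). λ = (16 - 15)/(10 - 29) ≡ 1/22 mod 41. 22⁻¹ ≡ 28 (mod 41), so λ ≡ 28.
  x = λ² - 29 - 10 = 784 - 39 ≡ 7; y = λ·(29 - 7) - 15 ≡ 27. → (7, 27)

(7, 27)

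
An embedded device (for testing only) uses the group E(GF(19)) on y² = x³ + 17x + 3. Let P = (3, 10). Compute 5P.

(7, 3)

Repeated addition: build up to 5P.
2P: tangent at (3, 10): λ = (3·3² + 17)/(2·10) ≡ 6/1. 1⁻¹ ≡ 1 (mod 19), so λ ≡ 6·1 ≡ 6.
  x = λ² - 3 - 3 = 36 - 6 ≡ 11; y = λ·(3 - 11) - 10 ≡ 18. → (11, 18)
3P: (11, 18) + (3, 10). λ = (10 - 18)/(3 - 11) ≡ 11/11 mod 19. 11⁻¹ ≡ 7 (mod 19), so λ ≡ 1.
  x = λ² - 11 - 3 = 1 - 14 ≡ 6; y = λ·(11 - 6) - 18 ≡ 6. → (6, 6)
4P: (6, 6) + (3, 10). λ = (10 - 6)/(3 - 6) ≡ 4/16 mod 19. 16⁻¹ ≡ 6 (mod 19), so λ ≡ 5.
  x = λ² - 6 - 3 = 25 - 9 ≡ 16; y = λ·(6 - 16) - 6 ≡ 1. → (16, 1)
5P: (16, 1) + (3, 10). λ = (10 - 1)/(3 - 16) ≡ 9/6 mod 19. 6⁻¹ ≡ 16 (mod 19), so λ ≡ 11.
  x = λ² - 16 - 3 = 121 - 19 ≡ 7; y = λ·(16 - 7) - 1 ≡ 3. → (7, 3)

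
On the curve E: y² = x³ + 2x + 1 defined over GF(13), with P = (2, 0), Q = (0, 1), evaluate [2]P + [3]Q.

First 2P:
Repeated addition: build up to 2P.
2P: (2, 0) + (2, 0): same x and y₁ ≡ -y₂, so the sum is 𝒪.
2P = 𝒪.
Next 3Q:
Repeated addition: build up to 3Q.
2Q: tangent at (0, 1): λ = (3·0² + 2)/(2·1) ≡ 2/2. 2⁻¹ ≡ 7 (mod 13) since 2·7 = 14 ≡ 1, so λ ≡ 2·7 ≡ 1.
  x = λ² - 0 - 0 = 1 - 0 ≡ 1; y = λ·(0 - 1) - 1 ≡ 11. → (1, 11)
3Q: (1, 11) + (0, 1). λ = (1 - 11)/(0 - 1) ≡ 3/12 mod 13. 12⁻¹ ≡ 12 (mod 13) since 12·12 = 144 ≡ 1, so λ ≡ 10.
  x = λ² - 1 - 0 = 100 - 1 ≡ 8; y = λ·(1 - 8) - 11 ≡ 10. → (8, 10)
3Q = (8, 10).
Finally 2P + 3Q:
𝒪 + (8, 10) = (8, 10) (identity).

(8, 10)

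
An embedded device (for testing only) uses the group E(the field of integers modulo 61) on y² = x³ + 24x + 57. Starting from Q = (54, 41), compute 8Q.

(58, 43)

Double-and-add on 8 = (1000)₂. Start with Q = (54, 41) for the leading 1-bit.
double: tangent at (54, 41): λ = (3·54² + 24)/(2·41) ≡ 49/21. 21⁻¹ ≡ 32 (mod 61), so λ ≡ 49·32 ≡ 43.
  x = λ² - 54 - 54 = 1849 - 108 ≡ 33; y = λ·(54 - 33) - 41 ≡ 8. → (33, 8)
double: tangent at (33, 8): λ = (3·33² + 24)/(2·8) ≡ 58/16. 16⁻¹ ≡ 42 (mod 61), so λ ≡ 58·42 ≡ 57.
  x = λ² - 33 - 33 = 3249 - 66 ≡ 11; y = λ·(33 - 11) - 8 ≡ 26. → (11, 26)
double: tangent at (11, 26): λ = (3·11² + 24)/(2·26) ≡ 21/52. 52⁻¹ ≡ 27 (mod 61) since 52·27 = 1404 ≡ 1, so λ ≡ 21·27 ≡ 18.
  x = λ² - 11 - 11 = 324 - 22 ≡ 58; y = λ·(11 - 58) - 26 ≡ 43. → (58, 43)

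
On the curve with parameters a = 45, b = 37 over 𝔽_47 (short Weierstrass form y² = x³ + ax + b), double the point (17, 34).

(20, 17)

tangent at (17, 34): λ = (3·17² + 45)/(2·34) ≡ 19/21. 21⁻¹ ≡ 9 (mod 47), so λ ≡ 19·9 ≡ 30.
  x = λ² - 17 - 17 = 900 - 34 ≡ 20; y = λ·(17 - 20) - 34 ≡ 17. → (20, 17)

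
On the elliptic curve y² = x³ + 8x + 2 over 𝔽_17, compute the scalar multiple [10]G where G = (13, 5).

Repeated addition: build up to 10G.
2G: tangent at (13, 5): λ = (3·13² + 8)/(2·5) ≡ 5/10. 10⁻¹ ≡ 12 (mod 17), so λ ≡ 5·12 ≡ 9.
  x = λ² - 13 - 13 = 81 - 26 ≡ 4; y = λ·(13 - 4) - 5 ≡ 8. → (4, 8)
3G: (4, 8) + (13, 5). λ = (5 - 8)/(13 - 4) ≡ 14/9 mod 17. 9⁻¹ ≡ 2 (mod 17) since 9·2 = 18 ≡ 1, so λ ≡ 11.
  x = λ² - 4 - 13 = 121 - 17 ≡ 2; y = λ·(4 - 2) - 8 ≡ 14. → (2, 14)
4G: (2, 14) + (13, 5). λ = (5 - 14)/(13 - 2) ≡ 8/11 mod 17. 11⁻¹ ≡ 14 (mod 17) since 11·14 = 154 ≡ 1, so λ ≡ 10.
  x = λ² - 2 - 13 = 100 - 15 ≡ 0; y = λ·(2 - 0) - 14 ≡ 6. → (0, 6)
5G: (0, 6) + (13, 5). λ = (5 - 6)/(13 - 0) ≡ 16/13 mod 17. 13⁻¹ ≡ 4 (mod 17) since 13·4 = 52 ≡ 1, so λ ≡ 13.
  x = λ² - 0 - 13 = 169 - 13 ≡ 3; y = λ·(0 - 3) - 6 ≡ 6. → (3, 6)
6G: (3, 6) + (13, 5). λ = (5 - 6)/(13 - 3) ≡ 16/10 mod 17. 10⁻¹ ≡ 12 (mod 17), so λ ≡ 5.
  x = λ² - 3 - 13 = 25 - 16 ≡ 9; y = λ·(3 - 9) - 6 ≡ 15. → (9, 15)
7G: (9, 15) + (13, 5). λ = (5 - 15)/(13 - 9) ≡ 7/4 mod 17. 4⁻¹ ≡ 13 (mod 17), so λ ≡ 6.
  x = λ² - 9 - 13 = 36 - 22 ≡ 14; y = λ·(9 - 14) - 15 ≡ 6. → (14, 6)
8G: (14, 6) + (13, 5). λ = (5 - 6)/(13 - 14) ≡ 16/16 mod 17. 16⁻¹ ≡ 16 (mod 17) since 16·16 = 256 ≡ 1, so λ ≡ 1.
  x = λ² - 14 - 13 = 1 - 27 ≡ 8; y = λ·(14 - 8) - 6 ≡ 0. → (8, 0)
9G: (8, 0) + (13, 5). λ = (5 - 0)/(13 - 8) ≡ 5/5 mod 17. 5⁻¹ ≡ 7 (mod 17), so λ ≡ 1.
  x = λ² - 8 - 13 = 1 - 21 ≡ 14; y = λ·(8 - 14) - 0 ≡ 11. → (14, 11)
10G: (14, 11) + (13, 5). λ = (5 - 11)/(13 - 14) ≡ 11/16 mod 17. 16⁻¹ ≡ 16 (mod 17), so λ ≡ 6.
  x = λ² - 14 - 13 = 36 - 27 ≡ 9; y = λ·(14 - 9) - 11 ≡ 2. → (9, 2)

(9, 2)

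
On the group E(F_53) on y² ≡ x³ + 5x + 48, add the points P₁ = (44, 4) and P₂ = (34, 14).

(29, 34)

(44, 4) + (34, 14). λ = (14 - 4)/(34 - 44) ≡ 10/43 mod 53. 43⁻¹ ≡ 37 (mod 53), so λ ≡ 52.
  x = λ² - 44 - 34 = 2704 - 78 ≡ 29; y = λ·(44 - 29) - 4 ≡ 34. → (29, 34)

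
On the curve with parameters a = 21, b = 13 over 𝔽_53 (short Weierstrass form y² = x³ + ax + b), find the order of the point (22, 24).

10

2P: tangent at (22, 24): λ = (3·22² + 21)/(2·24) ≡ 42/48. 48⁻¹ ≡ 21 (mod 53) since 48·21 = 1008 ≡ 1, so λ ≡ 42·21 ≡ 34.
  x = λ² - 22 - 22 = 1156 - 44 ≡ 52; y = λ·(22 - 52) - 24 ≡ 16. → (52, 16)
3P: (52, 16) + (22, 24). λ = (24 - 16)/(22 - 52) ≡ 8/23 mod 53. 23⁻¹ ≡ 30 (mod 53), so λ ≡ 28.
  x = λ² - 52 - 22 = 784 - 74 ≡ 21; y = λ·(52 - 21) - 16 ≡ 4. → (21, 4)
4P: (21, 4) + (22, 24). λ = (24 - 4)/(22 - 21) ≡ 20/1 mod 53. 1⁻¹ ≡ 1 (mod 53), so λ ≡ 20.
  x = λ² - 21 - 22 = 400 - 43 ≡ 39; y = λ·(21 - 39) - 4 ≡ 7. → (39, 7)
5P: (39, 7) + (22, 24). λ = (24 - 7)/(22 - 39) ≡ 17/36 mod 53. 36⁻¹ ≡ 28 (mod 53) since 36·28 = 1008 ≡ 1, so λ ≡ 52.
  x = λ² - 39 - 22 = 2704 - 61 ≡ 46; y = λ·(39 - 46) - 7 ≡ 0. → (46, 0)
6P: (46, 0) + (22, 24). λ = (24 - 0)/(22 - 46) ≡ 24/29 mod 53. 29⁻¹ ≡ 11 (mod 53) since 29·11 = 319 ≡ 1, so λ ≡ 52.
  x = λ² - 46 - 22 = 2704 - 68 ≡ 39; y = λ·(46 - 39) - 0 ≡ 46. → (39, 46)
7P: (39, 46) + (22, 24). λ = (24 - 46)/(22 - 39) ≡ 31/36 mod 53. 36⁻¹ ≡ 28 (mod 53), so λ ≡ 20.
  x = λ² - 39 - 22 = 400 - 61 ≡ 21; y = λ·(39 - 21) - 46 ≡ 49. → (21, 49)
8P: (21, 49) + (22, 24). λ = (24 - 49)/(22 - 21) ≡ 28/1 mod 53. 1⁻¹ ≡ 1 (mod 53), so λ ≡ 28.
  x = λ² - 21 - 22 = 784 - 43 ≡ 52; y = λ·(21 - 52) - 49 ≡ 37. → (52, 37)
9P: (52, 37) + (22, 24). λ = (24 - 37)/(22 - 52) ≡ 40/23 mod 53. 23⁻¹ ≡ 30 (mod 53) since 23·30 = 690 ≡ 1, so λ ≡ 34.
  x = λ² - 52 - 22 = 1156 - 74 ≡ 22; y = λ·(52 - 22) - 37 ≡ 29. → (22, 29)
10P: (22, 29) + (22, 24): same x and y₁ ≡ -y₂, so the sum is the point at infinity.
10P = the point at infinity, so the order is 10.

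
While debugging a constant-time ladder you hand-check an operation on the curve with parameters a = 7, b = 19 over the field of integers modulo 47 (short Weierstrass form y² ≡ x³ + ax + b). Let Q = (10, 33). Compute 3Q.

(6, 29)

Repeated addition: build up to 3Q.
2Q: tangent at (10, 33): λ = (3·10² + 7)/(2·33) ≡ 25/19. 19⁻¹ ≡ 5 (mod 47) since 19·5 = 95 ≡ 1, so λ ≡ 25·5 ≡ 31.
  x = λ² - 10 - 10 = 961 - 20 ≡ 1; y = λ·(10 - 1) - 33 ≡ 11. → (1, 11)
3Q: (1, 11) + (10, 33). λ = (33 - 11)/(10 - 1) ≡ 22/9 mod 47. 9⁻¹ ≡ 21 (mod 47) since 9·21 = 189 ≡ 1, so λ ≡ 39.
  x = λ² - 1 - 10 = 1521 - 11 ≡ 6; y = λ·(1 - 6) - 11 ≡ 29. → (6, 29)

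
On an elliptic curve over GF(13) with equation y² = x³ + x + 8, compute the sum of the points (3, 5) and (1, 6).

(3, 5) + (1, 6). λ = (6 - 5)/(1 - 3) ≡ 1/11 mod 13. 11⁻¹ ≡ 6 (mod 13) since 11·6 = 66 ≡ 1, so λ ≡ 6.
  x = λ² - 3 - 1 = 36 - 4 ≡ 6; y = λ·(3 - 6) - 5 ≡ 3. → (6, 3)

(6, 3)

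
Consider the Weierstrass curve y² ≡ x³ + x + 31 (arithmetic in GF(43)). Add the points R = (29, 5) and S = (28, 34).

(10, 3)

(29, 5) + (28, 34). λ = (34 - 5)/(28 - 29) ≡ 29/42 mod 43. 42⁻¹ ≡ 42 (mod 43), so λ ≡ 14.
  x = λ² - 29 - 28 = 196 - 57 ≡ 10; y = λ·(29 - 10) - 5 ≡ 3. → (10, 3)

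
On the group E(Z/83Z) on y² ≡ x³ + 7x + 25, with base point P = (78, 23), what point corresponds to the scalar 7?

Double-and-add on 7 = (111)₂. Start with P = (78, 23) for the leading 1-bit.
double: tangent at (78, 23): λ = (3·78² + 7)/(2·23) ≡ 82/46. 46⁻¹ ≡ 74 (mod 83) since 46·74 = 3404 ≡ 1, so λ ≡ 82·74 ≡ 9.
  x = λ² - 78 - 78 = 81 - 156 ≡ 8; y = λ·(78 - 8) - 23 ≡ 26. → (8, 26)
add P: (8, 26) + (78, 23). λ = (23 - 26)/(78 - 8) ≡ 80/70 mod 83. 70⁻¹ ≡ 51 (mod 83), so λ ≡ 13.
  x = λ² - 8 - 78 = 169 - 86 ≡ 0; y = λ·(8 - 0) - 26 ≡ 78. → (0, 78)
double: tangent at (0, 78): λ = (3·0² + 7)/(2·78) ≡ 7/73. 73⁻¹ ≡ 58 (mod 83) since 73·58 = 4234 ≡ 1, so λ ≡ 7·58 ≡ 74.
  x = λ² - 0 - 0 = 5476 - 0 ≡ 81; y = λ·(0 - 81) - 78 ≡ 70. → (81, 70)
add P: (81, 70) + (78, 23). λ = (23 - 70)/(78 - 81) ≡ 36/80 mod 83. 80⁻¹ ≡ 55 (mod 83) since 80·55 = 4400 ≡ 1, so λ ≡ 71.
  x = λ² - 81 - 78 = 5041 - 159 ≡ 68; y = λ·(81 - 68) - 70 ≡ 23. → (68, 23)

(68, 23)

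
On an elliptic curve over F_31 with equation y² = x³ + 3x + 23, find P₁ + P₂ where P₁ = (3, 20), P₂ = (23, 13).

(30, 22)

(3, 20) + (23, 13). λ = (13 - 20)/(23 - 3) ≡ 24/20 mod 31. 20⁻¹ ≡ 14 (mod 31), so λ ≡ 26.
  x = λ² - 3 - 23 = 676 - 26 ≡ 30; y = λ·(3 - 30) - 20 ≡ 22. → (30, 22)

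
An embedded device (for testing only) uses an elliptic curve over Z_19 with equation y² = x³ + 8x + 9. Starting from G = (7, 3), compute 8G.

(18, 0)

Repeated addition: build up to 8G.
2G: tangent at (7, 3): λ = (3·7² + 8)/(2·3) ≡ 3/6. 6⁻¹ ≡ 16 (mod 19), so λ ≡ 3·16 ≡ 10.
  x = λ² - 7 - 7 = 100 - 14 ≡ 10; y = λ·(7 - 10) - 3 ≡ 5. → (10, 5)
3G: (10, 5) + (7, 3). λ = (3 - 5)/(7 - 10) ≡ 17/16 mod 19. 16⁻¹ ≡ 6 (mod 19), so λ ≡ 7.
  x = λ² - 10 - 7 = 49 - 17 ≡ 13; y = λ·(10 - 13) - 5 ≡ 12. → (13, 12)
4G: (13, 12) + (7, 3). λ = (3 - 12)/(7 - 13) ≡ 10/13 mod 19. 13⁻¹ ≡ 3 (mod 19) since 13·3 = 39 ≡ 1, so λ ≡ 11.
  x = λ² - 13 - 7 = 121 - 20 ≡ 6; y = λ·(13 - 6) - 12 ≡ 8. → (6, 8)
5G: (6, 8) + (7, 3). λ = (3 - 8)/(7 - 6) ≡ 14/1 mod 19. 1⁻¹ ≡ 1 (mod 19), so λ ≡ 14.
  x = λ² - 6 - 7 = 196 - 13 ≡ 12; y = λ·(6 - 12) - 8 ≡ 3. → (12, 3)
6G: (12, 3) + (7, 3). λ = (3 - 3)/(7 - 12) ≡ 0/14 mod 19. 14⁻¹ ≡ 15 (mod 19) since 14·15 = 210 ≡ 1, so λ ≡ 0.
  x = λ² - 12 - 7 = 0 - 19 ≡ 0; y = λ·(12 - 0) - 3 ≡ 16. → (0, 16)
7G: (0, 16) + (7, 3). λ = (3 - 16)/(7 - 0) ≡ 6/7 mod 19. 7⁻¹ ≡ 11 (mod 19) since 7·11 = 77 ≡ 1, so λ ≡ 9.
  x = λ² - 0 - 7 = 81 - 7 ≡ 17; y = λ·(0 - 17) - 16 ≡ 2. → (17, 2)
8G: (17, 2) + (7, 3). λ = (3 - 2)/(7 - 17) ≡ 1/9 mod 19. 9⁻¹ ≡ 17 (mod 19) since 9·17 = 153 ≡ 1, so λ ≡ 17.
  x = λ² - 17 - 7 = 289 - 24 ≡ 18; y = λ·(17 - 18) - 2 ≡ 0. → (18, 0)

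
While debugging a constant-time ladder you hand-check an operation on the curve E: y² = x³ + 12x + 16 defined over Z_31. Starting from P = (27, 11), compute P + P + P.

Repeated addition: build up to 3P.
2P: tangent at (27, 11): λ = (3·27² + 12)/(2·11) ≡ 29/22. 22⁻¹ ≡ 24 (mod 31), so λ ≡ 29·24 ≡ 14.
  x = λ² - 27 - 27 = 196 - 54 ≡ 18; y = λ·(27 - 18) - 11 ≡ 22. → (18, 22)
3P: (18, 22) + (27, 11). λ = (11 - 22)/(27 - 18) ≡ 20/9 mod 31. 9⁻¹ ≡ 7 (mod 31) since 9·7 = 63 ≡ 1, so λ ≡ 16.
  x = λ² - 18 - 27 = 256 - 45 ≡ 25; y = λ·(18 - 25) - 22 ≡ 21. → (25, 21)

(25, 21)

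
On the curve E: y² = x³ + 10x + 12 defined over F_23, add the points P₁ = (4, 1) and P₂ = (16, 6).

(11, 21)

(4, 1) + (16, 6). λ = (6 - 1)/(16 - 4) ≡ 5/12 mod 23. 12⁻¹ ≡ 2 (mod 23) since 12·2 = 24 ≡ 1, so λ ≡ 10.
  x = λ² - 4 - 16 = 100 - 20 ≡ 11; y = λ·(4 - 11) - 1 ≡ 21. → (11, 21)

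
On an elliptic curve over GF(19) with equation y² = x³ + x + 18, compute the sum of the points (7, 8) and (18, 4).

(18, 15)

(7, 8) + (18, 4). λ = (4 - 8)/(18 - 7) ≡ 15/11 mod 19. 11⁻¹ ≡ 7 (mod 19), so λ ≡ 10.
  x = λ² - 7 - 18 = 100 - 25 ≡ 18; y = λ·(7 - 18) - 8 ≡ 15. → (18, 15)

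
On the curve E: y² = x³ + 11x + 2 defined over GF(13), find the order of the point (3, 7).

2P: tangent at (3, 7): λ = (3·3² + 11)/(2·7) ≡ 12/1. 1⁻¹ ≡ 1 (mod 13), so λ ≡ 12·1 ≡ 12.
  x = λ² - 3 - 3 = 144 - 6 ≡ 8; y = λ·(3 - 8) - 7 ≡ 11. → (8, 11)
3P: (8, 11) + (3, 7). λ = (7 - 11)/(3 - 8) ≡ 9/8 mod 13. 8⁻¹ ≡ 5 (mod 13), so λ ≡ 6.
  x = λ² - 8 - 3 = 36 - 11 ≡ 12; y = λ·(8 - 12) - 11 ≡ 4. → (12, 4)
4P: (12, 4) + (3, 7). λ = (7 - 4)/(3 - 12) ≡ 3/4 mod 13. 4⁻¹ ≡ 10 (mod 13), so λ ≡ 4.
  x = λ² - 12 - 3 = 16 - 15 ≡ 1; y = λ·(12 - 1) - 4 ≡ 1. → (1, 1)
5P: (1, 1) + (3, 7). λ = (7 - 1)/(3 - 1) ≡ 6/2 mod 13. 2⁻¹ ≡ 7 (mod 13), so λ ≡ 3.
  x = λ² - 1 - 3 = 9 - 4 ≡ 5; y = λ·(1 - 5) - 1 ≡ 0. → (5, 0)
6P: (5, 0) + (3, 7). λ = (7 - 0)/(3 - 5) ≡ 7/11 mod 13. 11⁻¹ ≡ 6 (mod 13) since 11·6 = 66 ≡ 1, so λ ≡ 3.
  x = λ² - 5 - 3 = 9 - 8 ≡ 1; y = λ·(5 - 1) - 0 ≡ 12. → (1, 12)
7P: (1, 12) + (3, 7). λ = (7 - 12)/(3 - 1) ≡ 8/2 mod 13. 2⁻¹ ≡ 7 (mod 13) since 2·7 = 14 ≡ 1, so λ ≡ 4.
  x = λ² - 1 - 3 = 16 - 4 ≡ 12; y = λ·(1 - 12) - 12 ≡ 9. → (12, 9)
8P: (12, 9) + (3, 7). λ = (7 - 9)/(3 - 12) ≡ 11/4 mod 13. 4⁻¹ ≡ 10 (mod 13), so λ ≡ 6.
  x = λ² - 12 - 3 = 36 - 15 ≡ 8; y = λ·(12 - 8) - 9 ≡ 2. → (8, 2)
9P: (8, 2) + (3, 7). λ = (7 - 2)/(3 - 8) ≡ 5/8 mod 13. 8⁻¹ ≡ 5 (mod 13), so λ ≡ 12.
  x = λ² - 8 - 3 = 144 - 11 ≡ 3; y = λ·(8 - 3) - 2 ≡ 6. → (3, 6)
10P: (3, 6) + (3, 7): same x and y₁ ≡ -y₂, so the sum is O.
10P = O, so the order is 10.

10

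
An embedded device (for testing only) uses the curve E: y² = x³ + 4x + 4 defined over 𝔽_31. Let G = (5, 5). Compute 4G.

(2, 19)

Repeated addition: build up to 4G.
2G: tangent at (5, 5): λ = (3·5² + 4)/(2·5) ≡ 17/10. 10⁻¹ ≡ 28 (mod 31) since 10·28 = 280 ≡ 1, so λ ≡ 17·28 ≡ 11.
  x = λ² - 5 - 5 = 121 - 10 ≡ 18; y = λ·(5 - 18) - 5 ≡ 7. → (18, 7)
3G: (18, 7) + (5, 5). λ = (5 - 7)/(5 - 18) ≡ 29/18 mod 31. 18⁻¹ ≡ 19 (mod 31), so λ ≡ 24.
  x = λ² - 18 - 5 = 576 - 23 ≡ 26; y = λ·(18 - 26) - 7 ≡ 18. → (26, 18)
4G: (26, 18) + (5, 5). λ = (5 - 18)/(5 - 26) ≡ 18/10 mod 31. 10⁻¹ ≡ 28 (mod 31), so λ ≡ 8.
  x = λ² - 26 - 5 = 64 - 31 ≡ 2; y = λ·(26 - 2) - 18 ≡ 19. → (2, 19)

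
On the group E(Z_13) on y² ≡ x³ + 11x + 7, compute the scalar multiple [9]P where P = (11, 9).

Double-and-add on 9 = (1001)₂. Start with P = (11, 9) for the leading 1-bit.
double: tangent at (11, 9): λ = (3·11² + 11)/(2·9) ≡ 10/5. 5⁻¹ ≡ 8 (mod 13), so λ ≡ 10·8 ≡ 2.
  x = λ² - 11 - 11 = 4 - 22 ≡ 8; y = λ·(11 - 8) - 9 ≡ 10. → (8, 10)
double: tangent at (8, 10): λ = (3·8² + 11)/(2·10) ≡ 8/7. 7⁻¹ ≡ 2 (mod 13) since 7·2 = 14 ≡ 1, so λ ≡ 8·2 ≡ 3.
  x = λ² - 8 - 8 = 9 - 16 ≡ 6; y = λ·(8 - 6) - 10 ≡ 9. → (6, 9)
double: tangent at (6, 9): λ = (3·6² + 11)/(2·9) ≡ 2/5. 5⁻¹ ≡ 8 (mod 13) since 5·8 = 40 ≡ 1, so λ ≡ 2·8 ≡ 3.
  x = λ² - 6 - 6 = 9 - 12 ≡ 10; y = λ·(6 - 10) - 9 ≡ 5. → (10, 5)
add P: (10, 5) + (11, 9). λ = (9 - 5)/(11 - 10) ≡ 4/1 mod 13. 1⁻¹ ≡ 1 (mod 13), so λ ≡ 4.
  x = λ² - 10 - 11 = 16 - 21 ≡ 8; y = λ·(10 - 8) - 5 ≡ 3. → (8, 3)

(8, 3)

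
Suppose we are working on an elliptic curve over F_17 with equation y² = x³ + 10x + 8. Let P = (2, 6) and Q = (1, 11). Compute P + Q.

(5, 9)

(2, 6) + (1, 11). λ = (11 - 6)/(1 - 2) ≡ 5/16 mod 17. 16⁻¹ ≡ 16 (mod 17), so λ ≡ 12.
  x = λ² - 2 - 1 = 144 - 3 ≡ 5; y = λ·(2 - 5) - 6 ≡ 9. → (5, 9)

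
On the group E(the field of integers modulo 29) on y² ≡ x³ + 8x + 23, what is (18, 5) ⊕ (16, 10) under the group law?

(23, 22)

(18, 5) + (16, 10). λ = (10 - 5)/(16 - 18) ≡ 5/27 mod 29. 27⁻¹ ≡ 14 (mod 29) since 27·14 = 378 ≡ 1, so λ ≡ 12.
  x = λ² - 18 - 16 = 144 - 34 ≡ 23; y = λ·(18 - 23) - 5 ≡ 22. → (23, 22)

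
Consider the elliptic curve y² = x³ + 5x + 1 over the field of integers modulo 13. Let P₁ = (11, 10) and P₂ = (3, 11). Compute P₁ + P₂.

(11, 10) + (3, 11). λ = (11 - 10)/(3 - 11) ≡ 1/5 mod 13. 5⁻¹ ≡ 8 (mod 13), so λ ≡ 8.
  x = λ² - 11 - 3 = 64 - 14 ≡ 11; y = λ·(11 - 11) - 10 ≡ 3. → (11, 3)

(11, 3)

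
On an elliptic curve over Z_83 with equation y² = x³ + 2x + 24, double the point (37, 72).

(49, 49)

tangent at (37, 72): λ = (3·37² + 2)/(2·72) ≡ 42/61. 61⁻¹ ≡ 49 (mod 83), so λ ≡ 42·49 ≡ 66.
  x = λ² - 37 - 37 = 4356 - 74 ≡ 49; y = λ·(37 - 49) - 72 ≡ 49. → (49, 49)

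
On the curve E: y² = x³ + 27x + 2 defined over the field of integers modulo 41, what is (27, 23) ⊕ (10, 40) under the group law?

(5, 37)

(27, 23) + (10, 40). λ = (40 - 23)/(10 - 27) ≡ 17/24 mod 41. 24⁻¹ ≡ 12 (mod 41), so λ ≡ 40.
  x = λ² - 27 - 10 = 1600 - 37 ≡ 5; y = λ·(27 - 5) - 23 ≡ 37. → (5, 37)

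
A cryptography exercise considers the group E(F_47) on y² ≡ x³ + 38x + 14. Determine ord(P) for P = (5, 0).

2

2P: (5, 0) + (5, 0): same x and y₁ ≡ -y₂, so the sum is O.
2P = O, so the order is 2.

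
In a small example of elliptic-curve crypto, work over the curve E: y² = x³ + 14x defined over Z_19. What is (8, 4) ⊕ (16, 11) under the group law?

(8, 4) + (16, 11). λ = (11 - 4)/(16 - 8) ≡ 7/8 mod 19. 8⁻¹ ≡ 12 (mod 19), so λ ≡ 8.
  x = λ² - 8 - 16 = 64 - 24 ≡ 2; y = λ·(8 - 2) - 4 ≡ 6. → (2, 6)

(2, 6)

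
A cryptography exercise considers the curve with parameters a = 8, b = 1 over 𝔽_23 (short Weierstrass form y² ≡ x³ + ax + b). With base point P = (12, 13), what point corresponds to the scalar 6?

(10, 0)

Double-and-add on 6 = (110)₂. Start with P = (12, 13) for the leading 1-bit.
double: tangent at (12, 13): λ = (3·12² + 8)/(2·13) ≡ 3/3. 3⁻¹ ≡ 8 (mod 23) since 3·8 = 24 ≡ 1, so λ ≡ 3·8 ≡ 1.
  x = λ² - 12 - 12 = 1 - 24 ≡ 0; y = λ·(12 - 0) - 13 ≡ 22. → (0, 22)
add P: (0, 22) + (12, 13). λ = (13 - 22)/(12 - 0) ≡ 14/12 mod 23. 12⁻¹ ≡ 2 (mod 23) since 12·2 = 24 ≡ 1, so λ ≡ 5.
  x = λ² - 0 - 12 = 25 - 12 ≡ 13; y = λ·(0 - 13) - 22 ≡ 5. → (13, 5)
double: tangent at (13, 5): λ = (3·13² + 8)/(2·5) ≡ 9/10. 10⁻¹ ≡ 7 (mod 23) since 10·7 = 70 ≡ 1, so λ ≡ 9·7 ≡ 17.
  x = λ² - 13 - 13 = 289 - 26 ≡ 10; y = λ·(13 - 10) - 5 ≡ 0. → (10, 0)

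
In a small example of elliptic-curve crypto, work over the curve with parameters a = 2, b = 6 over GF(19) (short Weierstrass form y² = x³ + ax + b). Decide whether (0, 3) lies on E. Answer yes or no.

no

y² = 3² ≡ 9; x³ + 2x + 6 = 6 ≡ 6 (mod 19). 9 ≠ 6.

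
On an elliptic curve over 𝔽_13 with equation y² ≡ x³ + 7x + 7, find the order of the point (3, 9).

11

2P: tangent at (3, 9): λ = (3·3² + 7)/(2·9) ≡ 8/5. 5⁻¹ ≡ 8 (mod 13), so λ ≡ 8·8 ≡ 12.
  x = λ² - 3 - 3 = 144 - 6 ≡ 8; y = λ·(3 - 8) - 9 ≡ 9. → (8, 9)
3P: (8, 9) + (3, 9). λ = (9 - 9)/(3 - 8) ≡ 0/8 mod 13. 8⁻¹ ≡ 5 (mod 13) since 8·5 = 40 ≡ 1, so λ ≡ 0.
  x = λ² - 8 - 3 = 0 - 11 ≡ 2; y = λ·(8 - 2) - 9 ≡ 4. → (2, 4)
4P: (2, 4) + (3, 9). λ = (9 - 4)/(3 - 2) ≡ 5/1 mod 13. 1⁻¹ ≡ 1 (mod 13), so λ ≡ 5.
  x = λ² - 2 - 3 = 25 - 5 ≡ 7; y = λ·(2 - 7) - 4 ≡ 10. → (7, 10)
5P: (7, 10) + (3, 9). λ = (9 - 10)/(3 - 7) ≡ 12/9 mod 13. 9⁻¹ ≡ 3 (mod 13) since 9·3 = 27 ≡ 1, so λ ≡ 10.
  x = λ² - 7 - 3 = 100 - 10 ≡ 12; y = λ·(7 - 12) - 10 ≡ 5. → (12, 5)
6P: (12, 5) + (3, 9). λ = (9 - 5)/(3 - 12) ≡ 4/4 mod 13. 4⁻¹ ≡ 10 (mod 13) since 4·10 = 40 ≡ 1, so λ ≡ 1.
  x = λ² - 12 - 3 = 1 - 15 ≡ 12; y = λ·(12 - 12) - 5 ≡ 8. → (12, 8)
7P: (12, 8) + (3, 9). λ = (9 - 8)/(3 - 12) ≡ 1/4 mod 13. 4⁻¹ ≡ 10 (mod 13) since 4·10 = 40 ≡ 1, so λ ≡ 10.
  x = λ² - 12 - 3 = 100 - 15 ≡ 7; y = λ·(12 - 7) - 8 ≡ 3. → (7, 3)
8P: (7, 3) + (3, 9). λ = (9 - 3)/(3 - 7) ≡ 6/9 mod 13. 9⁻¹ ≡ 3 (mod 13) since 9·3 = 27 ≡ 1, so λ ≡ 5.
  x = λ² - 7 - 3 = 25 - 10 ≡ 2; y = λ·(7 - 2) - 3 ≡ 9. → (2, 9)
9P: (2, 9) + (3, 9). λ = (9 - 9)/(3 - 2) ≡ 0/1 mod 13. 1⁻¹ ≡ 1 (mod 13) since 1·1 = 1 ≡ 1, so λ ≡ 0.
  x = λ² - 2 - 3 = 0 - 5 ≡ 8; y = λ·(2 - 8) - 9 ≡ 4. → (8, 4)
10P: (8, 4) + (3, 9). λ = (9 - 4)/(3 - 8) ≡ 5/8 mod 13. 8⁻¹ ≡ 5 (mod 13), so λ ≡ 12.
  x = λ² - 8 - 3 = 144 - 11 ≡ 3; y = λ·(8 - 3) - 4 ≡ 4. → (3, 4)
11P: (3, 4) + (3, 9): same x and y₁ ≡ -y₂, so the sum is O.
11P = O, so the order is 11.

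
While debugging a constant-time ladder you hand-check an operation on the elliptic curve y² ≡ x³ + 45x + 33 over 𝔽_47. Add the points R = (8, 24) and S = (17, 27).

(43, 27)

(8, 24) + (17, 27). λ = (27 - 24)/(17 - 8) ≡ 3/9 mod 47. 9⁻¹ ≡ 21 (mod 47), so λ ≡ 16.
  x = λ² - 8 - 17 = 256 - 25 ≡ 43; y = λ·(8 - 43) - 24 ≡ 27. → (43, 27)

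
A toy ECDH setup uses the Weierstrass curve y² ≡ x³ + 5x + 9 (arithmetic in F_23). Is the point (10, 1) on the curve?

yes

y² = 1² ≡ 1; x³ + 5x + 9 = 1059 ≡ 1 (mod 23). 1 = 1.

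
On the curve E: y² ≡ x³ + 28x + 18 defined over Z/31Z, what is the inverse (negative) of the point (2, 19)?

(2, 12)

-(2, 19) = (2, -19 mod 31) = (2, 12).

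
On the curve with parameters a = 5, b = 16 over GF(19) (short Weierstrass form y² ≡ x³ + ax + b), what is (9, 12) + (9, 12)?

(17, 13)

tangent at (9, 12): λ = (3·9² + 5)/(2·12) ≡ 1/5. 5⁻¹ ≡ 4 (mod 19) since 5·4 = 20 ≡ 1, so λ ≡ 1·4 ≡ 4.
  x = λ² - 9 - 9 = 16 - 18 ≡ 17; y = λ·(9 - 17) - 12 ≡ 13. → (17, 13)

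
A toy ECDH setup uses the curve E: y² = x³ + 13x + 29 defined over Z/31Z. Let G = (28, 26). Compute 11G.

(9, 10)

Repeated addition: build up to 11G.
2G: tangent at (28, 26): λ = (3·28² + 13)/(2·26) ≡ 9/21. 21⁻¹ ≡ 3 (mod 31) since 21·3 = 63 ≡ 1, so λ ≡ 9·3 ≡ 27.
  x = λ² - 28 - 28 = 729 - 56 ≡ 22; y = λ·(28 - 22) - 26 ≡ 12. → (22, 12)
3G: (22, 12) + (28, 26). λ = (26 - 12)/(28 - 22) ≡ 14/6 mod 31. 6⁻¹ ≡ 26 (mod 31) since 6·26 = 156 ≡ 1, so λ ≡ 23.
  x = λ² - 22 - 28 = 529 - 50 ≡ 14; y = λ·(22 - 14) - 12 ≡ 17. → (14, 17)
4G: (14, 17) + (28, 26). λ = (26 - 17)/(28 - 14) ≡ 9/14 mod 31. 14⁻¹ ≡ 20 (mod 31) since 14·20 = 280 ≡ 1, so λ ≡ 25.
  x = λ² - 14 - 28 = 625 - 42 ≡ 25; y = λ·(14 - 25) - 17 ≡ 18. → (25, 18)
5G: (25, 18) + (28, 26). λ = (26 - 18)/(28 - 25) ≡ 8/3 mod 31. 3⁻¹ ≡ 21 (mod 31), so λ ≡ 13.
  x = λ² - 25 - 28 = 169 - 53 ≡ 23; y = λ·(25 - 23) - 18 ≡ 8. → (23, 8)
6G: (23, 8) + (28, 26). λ = (26 - 8)/(28 - 23) ≡ 18/5 mod 31. 5⁻¹ ≡ 25 (mod 31), so λ ≡ 16.
  x = λ² - 23 - 28 = 256 - 51 ≡ 19; y = λ·(23 - 19) - 8 ≡ 25. → (19, 25)
7G: (19, 25) + (28, 26). λ = (26 - 25)/(28 - 19) ≡ 1/9 mod 31. 9⁻¹ ≡ 7 (mod 31) since 9·7 = 63 ≡ 1, so λ ≡ 7.
  x = λ² - 19 - 28 = 49 - 47 ≡ 2; y = λ·(19 - 2) - 25 ≡ 1. → (2, 1)
8G: (2, 1) + (28, 26). λ = (26 - 1)/(28 - 2) ≡ 25/26 mod 31. 26⁻¹ ≡ 6 (mod 31) since 26·6 = 156 ≡ 1, so λ ≡ 26.
  x = λ² - 2 - 28 = 676 - 30 ≡ 26; y = λ·(2 - 26) - 1 ≡ 26. → (26, 26)
9G: (26, 26) + (28, 26). λ = (26 - 26)/(28 - 26) ≡ 0/2 mod 31. 2⁻¹ ≡ 16 (mod 31) since 2·16 = 32 ≡ 1, so λ ≡ 0.
  x = λ² - 26 - 28 = 0 - 54 ≡ 8; y = λ·(26 - 8) - 26 ≡ 5. → (8, 5)
10G: (8, 5) + (28, 26). λ = (26 - 5)/(28 - 8) ≡ 21/20 mod 31. 20⁻¹ ≡ 14 (mod 31) since 20·14 = 280 ≡ 1, so λ ≡ 15.
  x = λ² - 8 - 28 = 225 - 36 ≡ 3; y = λ·(8 - 3) - 5 ≡ 8. → (3, 8)
11G: (3, 8) + (28, 26). λ = (26 - 8)/(28 - 3) ≡ 18/25 mod 31. 25⁻¹ ≡ 5 (mod 31) since 25·5 = 125 ≡ 1, so λ ≡ 28.
  x = λ² - 3 - 28 = 784 - 31 ≡ 9; y = λ·(3 - 9) - 8 ≡ 10. → (9, 10)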